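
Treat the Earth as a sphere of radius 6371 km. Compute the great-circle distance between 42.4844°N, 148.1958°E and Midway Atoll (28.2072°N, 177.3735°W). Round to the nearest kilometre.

Δλ = -177.3735 − 148.1958 = -325.5693°; wrapped into (−180°, 180°]: 34.4307°.
Δφ = 28.2072 − 42.4844 = -14.2772°.
a = sin²(Δφ/2) + cos φ₁ · cos φ₂ · sin²(Δλ/2) = 0.072369.
c = 2·atan2(√a, √(1−a)) = 0.54474 rad → d = 6371·c ≈ 3470.55 km.

3471 km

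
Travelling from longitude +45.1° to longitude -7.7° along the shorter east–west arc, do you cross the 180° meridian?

Signed shortest Δλ = ((-7.7 − 45.1 + 180) mod 360) − 180 = -52.8°.
Going west by 52.8° from +45.1° reaches -7.7° without touching 180°.

No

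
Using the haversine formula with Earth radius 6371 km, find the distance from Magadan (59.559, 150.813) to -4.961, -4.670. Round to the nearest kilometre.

Δλ = -4.670 − 150.813 = -155.483°.
Δφ = -4.961 − 59.559 = -64.520°.
a = sin²(Δφ/2) + cos φ₁ · cos φ₂ · sin²(Δλ/2) = 0.766900.
c = 2·atan2(√a, √(1−a)) = 2.13388 rad → d = 6371·c ≈ 13594.98 km.

13595 km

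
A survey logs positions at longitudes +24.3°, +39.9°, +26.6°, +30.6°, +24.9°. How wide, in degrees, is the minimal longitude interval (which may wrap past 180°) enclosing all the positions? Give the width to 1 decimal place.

15.6°

Sort the longitudes: +24.3°, +24.9°, +26.6°, +30.6°, +39.9°.
Eastward gaps between consecutive values (wrapping around): 0.6°, 1.7°, 4.0°, 9.3°, 344.4°.
Largest gap = 344.4° ⇒ minimal covering band is its complement: 360° − 344.4° = 15.6°.
Band runs from +24.3° eastward to +39.9°.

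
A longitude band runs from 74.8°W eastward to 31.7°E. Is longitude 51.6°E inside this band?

No

Band width going east from -74.8° to +31.7°: ((31.7 − -74.8) mod 360) = 106.5°.
Offset of +51.6° east of the west edge: ((51.6 − -74.8) mod 360) = 126.4°.
126.4° > 106.5° ⇒ outside.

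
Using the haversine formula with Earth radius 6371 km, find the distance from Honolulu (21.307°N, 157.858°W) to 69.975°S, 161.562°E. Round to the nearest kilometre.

10640 km

Δλ = 161.562 − -157.858 = 319.420°; wrapped into (−180°, 180°]: -40.580°.
Δφ = -69.975 − 21.307 = -91.282°.
a = sin²(Δφ/2) + cos φ₁ · cos φ₂ · sin²(Δλ/2) = 0.549550.
c = 2·atan2(√a, √(1−a)) = 1.67006 rad → d = 6371·c ≈ 10639.94 km.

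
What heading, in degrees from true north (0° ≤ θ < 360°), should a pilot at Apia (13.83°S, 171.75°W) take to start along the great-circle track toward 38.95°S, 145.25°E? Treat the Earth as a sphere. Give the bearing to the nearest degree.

Δλ = 145.25 − -171.75 = 317.00°; wrapped into (−180°, 180°]: -43.00°.
θ = atan2( sin Δλ · cos φ₂ , cos φ₁ · sin φ₂ − sin φ₁ · cos φ₂ · cos Δλ )
  = atan2(-0.53039, -0.47446) = -131.814° → normalised to [0°, 360°): 228.186°.

228°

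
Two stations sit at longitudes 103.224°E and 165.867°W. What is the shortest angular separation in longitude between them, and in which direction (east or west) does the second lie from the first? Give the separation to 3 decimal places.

Raw difference: -165.867 − 103.224 = -269.091°.
Normalise into (−180°, 180°]: -269.091° + 360° = 90.909°.
Positive ⇒ the second point lies to the east; separation 90.909°.

90.909° east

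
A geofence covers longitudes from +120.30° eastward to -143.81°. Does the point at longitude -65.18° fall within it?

No

Band width going east from +120.30° to -143.81°: ((-143.81 − 120.30) mod 360) = 95.89°.
Offset of -65.18° east of the west edge: ((-65.18 − 120.30) mod 360) = 174.52°.
174.52° > 95.89° ⇒ outside.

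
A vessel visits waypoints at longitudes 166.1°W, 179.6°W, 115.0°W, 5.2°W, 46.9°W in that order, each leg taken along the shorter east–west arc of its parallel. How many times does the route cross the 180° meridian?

0

Leg 1: -166.1° → -179.6°, shortest Δλ = -13.5° (west) — does not cross 180°.
Leg 2: -179.6° → -115.0°, shortest Δλ = 64.6° (east) — does not cross 180°.
Leg 3: -115.0° → -5.2°, shortest Δλ = 109.8° (east) — does not cross 180°.
Leg 4: -5.2° → -46.9°, shortest Δλ = -41.7° (west) — does not cross 180°.
Total crossings: 0.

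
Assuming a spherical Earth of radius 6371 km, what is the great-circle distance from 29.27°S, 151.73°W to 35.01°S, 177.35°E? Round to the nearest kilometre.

2968 km

Δλ = 177.35 − -151.73 = 329.08°; wrapped into (−180°, 180°]: -30.92°.
Δφ = -35.01 − -29.27 = -5.74°.
a = sin²(Δφ/2) + cos φ₁ · cos φ₂ · sin²(Δλ/2) = 0.053276.
c = 2·atan2(√a, √(1−a)) = 0.46583 rad → d = 6371·c ≈ 2967.82 km.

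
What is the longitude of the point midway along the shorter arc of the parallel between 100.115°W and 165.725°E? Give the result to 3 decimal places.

147.195°W

Signed shortest Δλ from -100.115° to +165.725° is -94.160°.
Midpoint longitude = -100.115° + (-94.160°)/2 = -100.115° − 47.080° = -147.195°.
(The naïve average (-100.115 + +165.725)/2 = 32.805° is on the wrong side of the globe.)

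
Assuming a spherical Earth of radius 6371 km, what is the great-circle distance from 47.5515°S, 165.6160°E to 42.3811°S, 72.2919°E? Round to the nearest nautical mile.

Δλ = 72.2919 − 165.6160 = -93.3241°.
Δφ = -42.3811 − -47.5515 = 5.1704°.
a = sin²(Δφ/2) + cos φ₁ · cos φ₂ · sin²(Δλ/2) = 0.265765.
c = 2·atan2(√a, √(1−a)) = 1.08324 rad → d = 6371·c ≈ 6901.32 km ≈ 3726.41 nmi.

3726 nmi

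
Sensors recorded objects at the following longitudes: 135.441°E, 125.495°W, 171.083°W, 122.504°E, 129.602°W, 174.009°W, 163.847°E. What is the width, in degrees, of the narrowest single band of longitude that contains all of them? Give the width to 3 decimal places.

112.001°

Sort the longitudes: -174.009°, -171.083°, -129.602°, -125.495°, +122.504°, +135.441°, +163.847°.
Eastward gaps between consecutive values (wrapping around): 2.926°, 41.481°, 4.107°, 247.999°, 12.937°, 28.406°, 22.144°.
Largest gap = 247.999° ⇒ minimal covering band is its complement: 360° − 247.999° = 112.001°.
Band runs from +122.504° eastward to -125.495°, crossing the antimeridian.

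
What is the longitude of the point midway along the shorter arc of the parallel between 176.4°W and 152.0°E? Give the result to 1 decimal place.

Signed shortest Δλ from -176.4° to +152.0° is -31.6°.
Midpoint longitude = -176.4° + (-31.6°)/2 = -176.4° − 15.8° = -192.2°.
Normalise into (−180°, 180°]: +167.8°.
(The naïve average (-176.4 + +152.0)/2 = -12.2° is on the wrong side of the globe.)

167.8°E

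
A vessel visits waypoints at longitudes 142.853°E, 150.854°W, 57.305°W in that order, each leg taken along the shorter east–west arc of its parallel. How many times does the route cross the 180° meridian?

Leg 1: +142.853° → -150.854°, shortest Δλ = 66.293° (east) — crosses 180°.
Leg 2: -150.854° → -57.305°, shortest Δλ = 93.549° (east) — does not cross 180°.
Total crossings: 1.

1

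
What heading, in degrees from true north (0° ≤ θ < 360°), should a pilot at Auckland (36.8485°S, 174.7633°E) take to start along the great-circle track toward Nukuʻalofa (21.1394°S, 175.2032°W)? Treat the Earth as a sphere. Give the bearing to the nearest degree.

32°

Δλ = -175.2032 − 174.7633 = -349.9665°; wrapped into (−180°, 180°]: 10.0335°.
θ = atan2( sin Δλ · cos φ₂ , cos φ₁ · sin φ₂ − sin φ₁ · cos φ₂ · cos Δλ )
  = atan2(0.16250, 0.26220) = 31.789° → normalised to [0°, 360°): 31.789°.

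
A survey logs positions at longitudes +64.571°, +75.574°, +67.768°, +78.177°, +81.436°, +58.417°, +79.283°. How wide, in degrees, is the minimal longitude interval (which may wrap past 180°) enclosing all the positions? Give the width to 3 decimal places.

23.019°

Sort the longitudes: +58.417°, +64.571°, +67.768°, +75.574°, +78.177°, +79.283°, +81.436°.
Eastward gaps between consecutive values (wrapping around): 6.154°, 3.197°, 7.806°, 2.603°, 1.106°, 2.153°, 336.981°.
Largest gap = 336.981° ⇒ minimal covering band is its complement: 360° − 336.981° = 23.019°.
Band runs from +58.417° eastward to +81.436°.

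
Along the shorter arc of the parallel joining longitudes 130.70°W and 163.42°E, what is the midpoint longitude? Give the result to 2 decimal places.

163.64°W

Signed shortest Δλ from -130.70° to +163.42° is -65.88°.
Midpoint longitude = -130.70° + (-65.88°)/2 = -130.70° − 32.94° = -163.64°.
(The naïve average (-130.70 + +163.42)/2 = 16.36° is on the wrong side of the globe.)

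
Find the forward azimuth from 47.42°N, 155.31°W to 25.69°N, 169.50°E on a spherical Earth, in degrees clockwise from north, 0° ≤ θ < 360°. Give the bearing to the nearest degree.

Δλ = 169.50 − -155.31 = 324.81°; wrapped into (−180°, 180°]: -35.19°.
θ = atan2( sin Δλ · cos φ₂ , cos φ₁ · sin φ₂ − sin φ₁ · cos φ₂ · cos Δλ )
  = atan2(-0.51933, -0.24897) = -115.613° → normalised to [0°, 360°): 244.387°.

244°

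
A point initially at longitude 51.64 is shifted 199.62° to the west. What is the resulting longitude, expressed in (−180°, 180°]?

Start at +51.64°; shift −199.62° → -147.98°.
-147.98° already lies in (−180°, 180°].

-147.98°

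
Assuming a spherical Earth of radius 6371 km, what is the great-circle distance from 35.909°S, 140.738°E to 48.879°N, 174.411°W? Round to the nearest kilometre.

Δλ = -174.411 − 140.738 = -315.149°; wrapped into (−180°, 180°]: 44.851°.
Δφ = 48.879 − -35.909 = 84.788°.
a = sin²(Δφ/2) + cos φ₁ · cos φ₂ · sin²(Δλ/2) = 0.532097.
c = 2·atan2(√a, √(1−a)) = 1.63503 rad → d = 6371·c ≈ 10416.81 km.

10417 km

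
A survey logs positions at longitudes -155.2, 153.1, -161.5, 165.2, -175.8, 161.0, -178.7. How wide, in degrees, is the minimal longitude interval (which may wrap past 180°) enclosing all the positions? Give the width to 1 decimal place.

Sort the longitudes: -178.7°, -175.8°, -161.5°, -155.2°, +153.1°, +161.0°, +165.2°.
Eastward gaps between consecutive values (wrapping around): 2.9°, 14.3°, 6.3°, 308.3°, 7.9°, 4.2°, 16.1°.
Largest gap = 308.3° ⇒ minimal covering band is its complement: 360° − 308.3° = 51.7°.
Band runs from +153.1° eastward to -155.2°, crossing the antimeridian.

51.7°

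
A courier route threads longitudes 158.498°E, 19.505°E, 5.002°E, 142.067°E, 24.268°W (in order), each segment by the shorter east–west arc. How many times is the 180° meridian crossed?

0

Leg 1: +158.498° → +19.505°, shortest Δλ = -138.993° (west) — does not cross 180°.
Leg 2: +19.505° → +5.002°, shortest Δλ = -14.503° (west) — does not cross 180°.
Leg 3: +5.002° → +142.067°, shortest Δλ = 137.065° (east) — does not cross 180°.
Leg 4: +142.067° → -24.268°, shortest Δλ = -166.335° (west) — does not cross 180°.
Total crossings: 0.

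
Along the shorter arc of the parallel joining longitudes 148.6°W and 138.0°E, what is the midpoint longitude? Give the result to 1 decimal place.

174.7°E

Signed shortest Δλ from -148.6° to +138.0° is -73.4°.
Midpoint longitude = -148.6° + (-73.4°)/2 = -148.6° − 36.7° = -185.3°.
Normalise into (−180°, 180°]: +174.7°.
(The naïve average (-148.6 + +138.0)/2 = -5.3° is on the wrong side of the globe.)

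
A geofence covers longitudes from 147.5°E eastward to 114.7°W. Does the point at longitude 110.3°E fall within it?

No

Band width going east from +147.5° to -114.7°: ((-114.7 − 147.5) mod 360) = 97.8°.
Offset of +110.3° east of the west edge: ((110.3 − 147.5) mod 360) = 322.8°.
322.8° > 97.8° ⇒ outside.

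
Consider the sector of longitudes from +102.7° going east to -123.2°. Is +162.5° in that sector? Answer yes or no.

Yes

Band width going east from +102.7° to -123.2°: ((-123.2 − 102.7) mod 360) = 134.1°.
Offset of +162.5° east of the west edge: ((162.5 − 102.7) mod 360) = 59.8°.
59.8° ≤ 134.1° ⇒ inside.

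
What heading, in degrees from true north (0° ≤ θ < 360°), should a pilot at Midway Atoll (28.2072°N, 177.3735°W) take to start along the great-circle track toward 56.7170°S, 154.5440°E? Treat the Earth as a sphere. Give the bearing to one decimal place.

195.0°

Δλ = 154.5440 − -177.3735 = 331.9175°; wrapped into (−180°, 180°]: -28.0825°.
θ = atan2( sin Δλ · cos φ₂ , cos φ₁ · sin φ₂ − sin φ₁ · cos φ₂ · cos Δλ )
  = atan2(-0.25833, -0.96554) = -165.021° → normalised to [0°, 360°): 194.979°.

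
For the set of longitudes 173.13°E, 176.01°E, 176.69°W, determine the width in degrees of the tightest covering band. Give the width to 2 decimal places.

10.18°

Sort the longitudes: -176.69°, +173.13°, +176.01°.
Eastward gaps between consecutive values (wrapping around): 349.82°, 2.88°, 7.30°.
Largest gap = 349.82° ⇒ minimal covering band is its complement: 360° − 349.82° = 10.18°.
Band runs from +173.13° eastward to -176.69°, crossing the antimeridian.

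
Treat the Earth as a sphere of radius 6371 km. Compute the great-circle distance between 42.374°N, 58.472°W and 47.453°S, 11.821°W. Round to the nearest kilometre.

10990 km

Δλ = -11.821 − -58.472 = 46.651°.
Δφ = -47.453 − 42.374 = -89.827°.
a = sin²(Δφ/2) + cos φ₁ · cos φ₂ · sin²(Δλ/2) = 0.576809.
c = 2·atan2(√a, √(1−a)) = 1.72503 rad → d = 6371·c ≈ 10990.14 km.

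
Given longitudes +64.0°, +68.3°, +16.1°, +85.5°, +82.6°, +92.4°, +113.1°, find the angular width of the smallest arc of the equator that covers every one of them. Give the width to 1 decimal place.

97.0°

Sort the longitudes: +16.1°, +64.0°, +68.3°, +82.6°, +85.5°, +92.4°, +113.1°.
Eastward gaps between consecutive values (wrapping around): 47.9°, 4.3°, 14.3°, 2.9°, 6.9°, 20.7°, 263.0°.
Largest gap = 263.0° ⇒ minimal covering band is its complement: 360° − 263.0° = 97.0°.
Band runs from +16.1° eastward to +113.1°.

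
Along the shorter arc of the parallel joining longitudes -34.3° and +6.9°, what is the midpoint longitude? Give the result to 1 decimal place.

Signed shortest Δλ from -34.3° to +6.9° is +41.2°.
Midpoint longitude = -34.3° + (+41.2°)/2 = -34.3° + 20.6° = -13.7°.

-13.7°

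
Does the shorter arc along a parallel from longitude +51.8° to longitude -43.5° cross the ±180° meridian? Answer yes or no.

Signed shortest Δλ = ((-43.5 − 51.8 + 180) mod 360) − 180 = -95.3°.
Going west by 95.3° from +51.8° reaches -43.5° without touching 180°.

No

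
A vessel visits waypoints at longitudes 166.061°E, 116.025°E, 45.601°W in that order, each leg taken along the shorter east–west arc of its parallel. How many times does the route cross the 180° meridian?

Leg 1: +166.061° → +116.025°, shortest Δλ = -50.036° (west) — does not cross 180°.
Leg 2: +116.025° → -45.601°, shortest Δλ = -161.626° (west) — does not cross 180°.
Total crossings: 0.

0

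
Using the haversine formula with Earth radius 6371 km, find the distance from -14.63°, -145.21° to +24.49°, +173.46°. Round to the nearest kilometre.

6248 km

Δλ = 173.46 − -145.21 = 318.67°; wrapped into (−180°, 180°]: -41.33°.
Δφ = 24.49 − -14.63 = 39.12°.
a = sin²(Δφ/2) + cos φ₁ · cos φ₂ · sin²(Δλ/2) = 0.221748.
c = 2·atan2(√a, √(1−a)) = 0.98063 rad → d = 6371·c ≈ 6247.56 km.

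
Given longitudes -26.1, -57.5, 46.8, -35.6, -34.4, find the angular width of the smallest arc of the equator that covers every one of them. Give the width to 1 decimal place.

104.3°

Sort the longitudes: -57.5°, -35.6°, -34.4°, -26.1°, +46.8°.
Eastward gaps between consecutive values (wrapping around): 21.9°, 1.2°, 8.3°, 72.9°, 255.7°.
Largest gap = 255.7° ⇒ minimal covering band is its complement: 360° − 255.7° = 104.3°.
Band runs from -57.5° eastward to +46.8°.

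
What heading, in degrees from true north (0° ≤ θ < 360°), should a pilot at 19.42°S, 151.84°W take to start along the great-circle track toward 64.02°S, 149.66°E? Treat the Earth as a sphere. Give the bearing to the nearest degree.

Δλ = 149.66 − -151.84 = 301.50°; wrapped into (−180°, 180°]: -58.50°.
θ = atan2( sin Δλ · cos φ₂ , cos φ₁ · sin φ₂ − sin φ₁ · cos φ₂ · cos Δλ )
  = atan2(-0.37351, -0.77170) = -154.173° → normalised to [0°, 360°): 205.827°.

206°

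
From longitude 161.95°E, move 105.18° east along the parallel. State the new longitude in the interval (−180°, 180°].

92.87°W

Start at +161.95°; shift +105.18° → +267.13°.
+267.13° lies outside (−180°, 180°]; subtract 360° → -92.87°.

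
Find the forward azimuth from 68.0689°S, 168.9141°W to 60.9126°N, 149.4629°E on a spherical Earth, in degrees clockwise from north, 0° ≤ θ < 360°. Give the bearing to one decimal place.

Δλ = 149.4629 − -168.9141 = 318.3770°; wrapped into (−180°, 180°]: -41.6230°.
θ = atan2( sin Δλ · cos φ₂ , cos φ₁ · sin φ₂ − sin φ₁ · cos φ₂ · cos Δλ )
  = atan2(-0.32291, 0.66350) = -25.951° → normalised to [0°, 360°): 334.049°.

334.0°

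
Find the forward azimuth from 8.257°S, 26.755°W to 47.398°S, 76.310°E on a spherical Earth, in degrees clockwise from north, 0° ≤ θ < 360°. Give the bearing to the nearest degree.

Δλ = 76.310 − -26.755 = 103.065°.
θ = atan2( sin Δλ · cos φ₂ , cos φ₁ · sin φ₂ − sin φ₁ · cos φ₂ · cos Δλ )
  = atan2(0.65938, -0.75042) = 138.695° → normalised to [0°, 360°): 138.695°.

139°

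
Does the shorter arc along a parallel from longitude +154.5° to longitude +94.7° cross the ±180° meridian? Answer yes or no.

Signed shortest Δλ = ((94.7 − 154.5 + 180) mod 360) − 180 = -59.8°.
Going west by 59.8° from +154.5° reaches +94.7° without touching 180°.

No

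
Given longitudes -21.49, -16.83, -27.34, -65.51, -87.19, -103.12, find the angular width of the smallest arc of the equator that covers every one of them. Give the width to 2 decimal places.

86.29°

Sort the longitudes: -103.12°, -87.19°, -65.51°, -27.34°, -21.49°, -16.83°.
Eastward gaps between consecutive values (wrapping around): 15.93°, 21.68°, 38.17°, 5.85°, 4.66°, 273.71°.
Largest gap = 273.71° ⇒ minimal covering band is its complement: 360° − 273.71° = 86.29°.
Band runs from -103.12° eastward to -16.83°.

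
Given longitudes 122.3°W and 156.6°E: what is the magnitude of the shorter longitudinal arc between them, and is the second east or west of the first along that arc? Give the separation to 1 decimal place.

81.1° west

Raw difference: 156.6 − -122.3 = 278.9°.
Normalise into (−180°, 180°]: 278.9° − 360° = -81.1°.
Negative ⇒ the second point lies to the west; separation 81.1°.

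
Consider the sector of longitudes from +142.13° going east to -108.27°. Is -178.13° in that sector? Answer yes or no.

Yes

Band width going east from +142.13° to -108.27°: ((-108.27 − 142.13) mod 360) = 109.60°.
Offset of -178.13° east of the west edge: ((-178.13 − 142.13) mod 360) = 39.74°.
39.74° ≤ 109.60° ⇒ inside.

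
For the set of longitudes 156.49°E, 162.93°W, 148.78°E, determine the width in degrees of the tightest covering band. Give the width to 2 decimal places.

Sort the longitudes: -162.93°, +148.78°, +156.49°.
Eastward gaps between consecutive values (wrapping around): 311.71°, 7.71°, 40.58°.
Largest gap = 311.71° ⇒ minimal covering band is its complement: 360° − 311.71° = 48.29°.
Band runs from +148.78° eastward to -162.93°, crossing the antimeridian.

48.29°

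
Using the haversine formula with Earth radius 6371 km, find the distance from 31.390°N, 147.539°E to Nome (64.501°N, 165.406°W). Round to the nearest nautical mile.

2636 nmi

Δλ = -165.406 − 147.539 = -312.945°; wrapped into (−180°, 180°]: 47.055°.
Δφ = 64.501 − 31.390 = 33.111°.
a = sin²(Δφ/2) + cos φ₁ · cos φ₂ · sin²(Δλ/2) = 0.139753.
c = 2·atan2(√a, √(1−a)) = 0.76628 rad → d = 6371·c ≈ 4881.98 km ≈ 2636.06 nmi.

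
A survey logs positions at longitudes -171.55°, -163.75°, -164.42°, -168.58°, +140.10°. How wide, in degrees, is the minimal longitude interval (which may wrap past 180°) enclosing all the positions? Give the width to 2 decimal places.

56.15°

Sort the longitudes: -171.55°, -168.58°, -164.42°, -163.75°, +140.10°.
Eastward gaps between consecutive values (wrapping around): 2.97°, 4.16°, 0.67°, 303.85°, 48.35°.
Largest gap = 303.85° ⇒ minimal covering band is its complement: 360° − 303.85° = 56.15°.
Band runs from +140.10° eastward to -163.75°, crossing the antimeridian.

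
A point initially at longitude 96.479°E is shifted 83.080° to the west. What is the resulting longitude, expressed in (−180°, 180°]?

13.399°E

Start at +96.479°; shift −83.080° → +13.399°.
+13.399° already lies in (−180°, 180°].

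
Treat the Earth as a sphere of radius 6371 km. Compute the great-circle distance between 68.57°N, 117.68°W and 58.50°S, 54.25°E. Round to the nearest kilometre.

Δλ = 54.25 − -117.68 = 171.93°.
Δφ = -58.50 − 68.57 = -127.07°.
a = sin²(Δφ/2) + cos φ₁ · cos φ₂ · sin²(Δλ/2) = 0.991352.
c = 2·atan2(√a, √(1−a)) = 2.95534 rad → d = 6371·c ≈ 18828.45 km.

18828 km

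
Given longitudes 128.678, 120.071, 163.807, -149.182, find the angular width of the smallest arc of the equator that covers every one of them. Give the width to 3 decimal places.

90.747°

Sort the longitudes: -149.182°, +120.071°, +128.678°, +163.807°.
Eastward gaps between consecutive values (wrapping around): 269.253°, 8.607°, 35.129°, 47.011°.
Largest gap = 269.253° ⇒ minimal covering band is its complement: 360° − 269.253° = 90.747°.
Band runs from +120.071° eastward to -149.182°, crossing the antimeridian.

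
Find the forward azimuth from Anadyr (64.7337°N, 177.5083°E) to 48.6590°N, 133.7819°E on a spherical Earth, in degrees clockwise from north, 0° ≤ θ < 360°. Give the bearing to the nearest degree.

Δλ = 133.7819 − 177.5083 = -43.7264°.
θ = atan2( sin Δλ · cos φ₂ , cos φ₁ · sin φ₂ − sin φ₁ · cos φ₂ · cos Δλ )
  = atan2(-0.45657, -0.11122) = -103.690° → normalised to [0°, 360°): 256.310°.

256°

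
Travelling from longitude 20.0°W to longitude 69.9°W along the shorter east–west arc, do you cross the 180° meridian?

Signed shortest Δλ = ((-69.9 − -20.0 + 180) mod 360) − 180 = -49.9°.
Going west by 49.9° from -20.0° reaches -69.9° without touching 180°.

No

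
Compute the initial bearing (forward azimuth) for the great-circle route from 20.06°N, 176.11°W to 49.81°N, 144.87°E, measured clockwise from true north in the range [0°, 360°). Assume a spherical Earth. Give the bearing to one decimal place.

323.3°

Δλ = 144.87 − -176.11 = 320.98°; wrapped into (−180°, 180°]: -39.02°.
θ = atan2( sin Δλ · cos φ₂ , cos φ₁ · sin φ₂ − sin φ₁ · cos φ₂ · cos Δλ )
  = atan2(-0.40629, 0.54559) = -36.674° → normalised to [0°, 360°): 323.326°.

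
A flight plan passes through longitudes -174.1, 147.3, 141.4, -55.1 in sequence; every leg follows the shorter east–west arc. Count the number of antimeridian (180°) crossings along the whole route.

2

Leg 1: -174.1° → +147.3°, shortest Δλ = -38.6° (west) — crosses 180°.
Leg 2: +147.3° → +141.4°, shortest Δλ = -5.9° (west) — does not cross 180°.
Leg 3: +141.4° → -55.1°, shortest Δλ = 163.5° (east) — crosses 180°.
Total crossings: 2.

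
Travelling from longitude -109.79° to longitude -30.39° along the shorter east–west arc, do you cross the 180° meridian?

No

Signed shortest Δλ = ((-30.39 − -109.79 + 180) mod 360) − 180 = 79.4°.
Going east by 79.4° from -109.79° reaches -30.39° without touching 180°.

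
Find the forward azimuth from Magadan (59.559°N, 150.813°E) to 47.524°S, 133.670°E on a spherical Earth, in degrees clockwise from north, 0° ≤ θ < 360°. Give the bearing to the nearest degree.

192°

Δλ = 133.670 − 150.813 = -17.143°.
θ = atan2( sin Δλ · cos φ₂ , cos φ₁ · sin φ₂ − sin φ₁ · cos φ₂ · cos Δλ )
  = atan2(-0.19904, -0.93001) = -167.920° → normalised to [0°, 360°): 192.080°.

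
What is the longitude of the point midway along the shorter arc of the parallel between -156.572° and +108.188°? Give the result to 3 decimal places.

+155.808°

Signed shortest Δλ from -156.572° to +108.188° is -95.240°.
Midpoint longitude = -156.572° + (-95.240°)/2 = -156.572° − 47.620° = -204.192°.
Normalise into (−180°, 180°]: +155.808°.
(The naïve average (-156.572 + +108.188)/2 = -24.192° is on the wrong side of the globe.)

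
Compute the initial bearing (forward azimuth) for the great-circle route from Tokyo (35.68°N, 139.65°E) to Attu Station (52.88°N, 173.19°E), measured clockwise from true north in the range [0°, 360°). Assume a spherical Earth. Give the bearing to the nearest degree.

43°

Δλ = 173.19 − 139.65 = 33.54°.
θ = atan2( sin Δλ · cos φ₂ , cos φ₁ · sin φ₂ − sin φ₁ · cos φ₂ · cos Δλ )
  = atan2(0.33344, 0.35431) = 43.261° → normalised to [0°, 360°): 43.261°.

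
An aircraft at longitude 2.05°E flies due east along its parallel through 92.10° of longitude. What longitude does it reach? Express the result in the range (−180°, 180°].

94.15°E

Start at +2.05°; shift +92.10° → +94.15°.
+94.15° already lies in (−180°, 180°].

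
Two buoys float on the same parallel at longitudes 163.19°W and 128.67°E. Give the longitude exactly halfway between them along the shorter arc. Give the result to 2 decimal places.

Signed shortest Δλ from -163.19° to +128.67° is -68.14°.
Midpoint longitude = -163.19° + (-68.14°)/2 = -163.19° − 34.07° = -197.26°.
Normalise into (−180°, 180°]: +162.74°.
(The naïve average (-163.19 + +128.67)/2 = -17.26° is on the wrong side of the globe.)

162.74°E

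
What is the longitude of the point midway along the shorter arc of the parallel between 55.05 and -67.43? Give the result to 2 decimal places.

-6.19°

Signed shortest Δλ from +55.05° to -67.43° is -122.48°.
Midpoint longitude = +55.05° + (-122.48°)/2 = +55.05° − 61.24° = -6.19°.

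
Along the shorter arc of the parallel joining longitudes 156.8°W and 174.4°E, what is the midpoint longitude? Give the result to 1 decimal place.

Signed shortest Δλ from -156.8° to +174.4° is -28.8°.
Midpoint longitude = -156.8° + (-28.8°)/2 = -156.8° − 14.4° = -171.2°.
(The naïve average (-156.8 + +174.4)/2 = 8.8° is on the wrong side of the globe.)

171.2°W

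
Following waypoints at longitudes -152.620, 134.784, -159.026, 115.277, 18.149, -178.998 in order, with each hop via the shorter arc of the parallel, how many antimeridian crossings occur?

Leg 1: -152.620° → +134.784°, shortest Δλ = -72.596° (west) — crosses 180°.
Leg 2: +134.784° → -159.026°, shortest Δλ = 66.19° (east) — crosses 180°.
Leg 3: -159.026° → +115.277°, shortest Δλ = -85.697° (west) — crosses 180°.
Leg 4: +115.277° → +18.149°, shortest Δλ = -97.128° (west) — does not cross 180°.
Leg 5: +18.149° → -178.998°, shortest Δλ = 162.853° (east) — crosses 180°.
Total crossings: 4.

4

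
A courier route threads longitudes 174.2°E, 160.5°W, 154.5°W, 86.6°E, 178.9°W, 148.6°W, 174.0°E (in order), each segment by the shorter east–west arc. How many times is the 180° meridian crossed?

Leg 1: +174.2° → -160.5°, shortest Δλ = 25.3° (east) — crosses 180°.
Leg 2: -160.5° → -154.5°, shortest Δλ = 6.0° (east) — does not cross 180°.
Leg 3: -154.5° → +86.6°, shortest Δλ = -118.9° (west) — crosses 180°.
Leg 4: +86.6° → -178.9°, shortest Δλ = 94.5° (east) — crosses 180°.
Leg 5: -178.9° → -148.6°, shortest Δλ = 30.3° (east) — does not cross 180°.
Leg 6: -148.6° → +174.0°, shortest Δλ = -37.4° (west) — crosses 180°.
Total crossings: 4.

4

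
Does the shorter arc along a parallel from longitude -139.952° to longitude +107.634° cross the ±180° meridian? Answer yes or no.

Yes

Naïve |107.634 − -139.952| = 247.586° > 180°, so the shorter arc goes the other way round — across 180°.
Signed shortest Δλ = ((107.634 − -139.952 + 180) mod 360) − 180 = -112.414°.
Going west by 112.414° from -139.952° passes through 180° before reaching +107.634°.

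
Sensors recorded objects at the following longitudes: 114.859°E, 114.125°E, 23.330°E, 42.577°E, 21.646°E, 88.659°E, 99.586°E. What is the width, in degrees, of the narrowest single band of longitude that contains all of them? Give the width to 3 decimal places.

Sort the longitudes: +21.646°, +23.330°, +42.577°, +88.659°, +99.586°, +114.125°, +114.859°.
Eastward gaps between consecutive values (wrapping around): 1.684°, 19.247°, 46.082°, 10.927°, 14.539°, 0.734°, 266.787°.
Largest gap = 266.787° ⇒ minimal covering band is its complement: 360° − 266.787° = 93.213°.
Band runs from +21.646° eastward to +114.859°.

93.213°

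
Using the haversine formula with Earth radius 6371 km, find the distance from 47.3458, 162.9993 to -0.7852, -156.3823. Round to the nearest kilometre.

6641 km

Δλ = -156.3823 − 162.9993 = -319.3816°; wrapped into (−180°, 180°]: 40.6184°.
Δφ = -0.7852 − 47.3458 = -48.1310°.
a = sin²(Δφ/2) + cos φ₁ · cos φ₂ · sin²(Δλ/2) = 0.247904.
c = 2·atan2(√a, √(1−a)) = 1.04235 rad → d = 6371·c ≈ 6640.81 km.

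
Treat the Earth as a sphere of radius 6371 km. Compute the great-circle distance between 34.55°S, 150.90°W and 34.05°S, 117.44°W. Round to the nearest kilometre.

Δλ = -117.44 − -150.90 = 33.46°.
Δφ = -34.05 − -34.55 = 0.50°.
a = sin²(Δφ/2) + cos φ₁ · cos φ₂ · sin²(Δλ/2) = 0.056567.
c = 2·atan2(√a, √(1−a)) = 0.48028 rad → d = 6371·c ≈ 3059.87 km.

3060 km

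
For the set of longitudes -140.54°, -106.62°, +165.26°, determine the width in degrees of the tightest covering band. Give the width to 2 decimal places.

88.12°

Sort the longitudes: -140.54°, -106.62°, +165.26°.
Eastward gaps between consecutive values (wrapping around): 33.92°, 271.88°, 54.20°.
Largest gap = 271.88° ⇒ minimal covering band is its complement: 360° − 271.88° = 88.12°.
Band runs from +165.26° eastward to -106.62°, crossing the antimeridian.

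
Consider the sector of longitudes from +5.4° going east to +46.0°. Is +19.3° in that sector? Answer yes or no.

Band width going east from +5.4° to +46.0°: ((46.0 − 5.4) mod 360) = 40.6°.
Offset of +19.3° east of the west edge: ((19.3 − 5.4) mod 360) = 13.9°.
13.9° ≤ 40.6° ⇒ inside.

Yes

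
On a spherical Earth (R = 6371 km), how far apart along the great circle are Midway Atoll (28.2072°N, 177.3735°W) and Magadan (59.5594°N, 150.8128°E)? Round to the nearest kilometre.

4237 km

Δλ = 150.8128 − -177.3735 = 328.1863°; wrapped into (−180°, 180°]: -31.8137°.
Δφ = 59.5594 − 28.2072 = 31.3522°.
a = sin²(Δφ/2) + cos φ₁ · cos φ₂ · sin²(Δλ/2) = 0.106545.
c = 2·atan2(√a, √(1−a)) = 0.66501 rad → d = 6371·c ≈ 4236.79 km.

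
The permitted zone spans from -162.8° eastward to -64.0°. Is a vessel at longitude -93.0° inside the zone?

Band width going east from -162.8° to -64.0°: ((-64.0 − -162.8) mod 360) = 98.8°.
Offset of -93.0° east of the west edge: ((-93.0 − -162.8) mod 360) = 69.8°.
69.8° ≤ 98.8° ⇒ inside.

Yes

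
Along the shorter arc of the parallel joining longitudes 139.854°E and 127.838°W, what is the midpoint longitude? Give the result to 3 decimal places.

Signed shortest Δλ from +139.854° to -127.838° is +92.308°.
Midpoint longitude = +139.854° + (+92.308°)/2 = +139.854° + 46.154° = +186.008°.
Normalise into (−180°, 180°]: -173.992°.
(The naïve average (+139.854 + -127.838)/2 = 6.008° is on the wrong side of the globe.)

173.992°W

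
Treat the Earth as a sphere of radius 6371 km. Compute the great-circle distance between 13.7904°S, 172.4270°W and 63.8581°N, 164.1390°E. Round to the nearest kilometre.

Δλ = 164.1390 − -172.4270 = 336.5660°; wrapped into (−180°, 180°]: -23.4340°.
Δφ = 63.8581 − -13.7904 = 77.6485°.
a = sin²(Δφ/2) + cos φ₁ · cos φ₂ · sin²(Δλ/2) = 0.410692.
c = 2·atan2(√a, √(1−a)) = 1.39122 rad → d = 6371·c ≈ 8863.45 km.

8863 km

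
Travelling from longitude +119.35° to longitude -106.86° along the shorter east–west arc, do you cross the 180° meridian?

Yes

Naïve |-106.86 − 119.35| = 226.21° > 180°, so the shorter arc goes the other way round — across 180°.
Signed shortest Δλ = ((-106.86 − 119.35 + 180) mod 360) − 180 = 133.79°.
Going east by 133.79° from +119.35° passes through 180° before reaching -106.86°.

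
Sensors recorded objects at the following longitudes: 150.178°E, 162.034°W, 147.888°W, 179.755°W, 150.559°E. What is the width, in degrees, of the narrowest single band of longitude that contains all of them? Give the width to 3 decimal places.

Sort the longitudes: -179.755°, -162.034°, -147.888°, +150.178°, +150.559°.
Eastward gaps between consecutive values (wrapping around): 17.721°, 14.146°, 298.066°, 0.381°, 29.686°.
Largest gap = 298.066° ⇒ minimal covering band is its complement: 360° − 298.066° = 61.934°.
Band runs from +150.178° eastward to -147.888°, crossing the antimeridian.

61.934°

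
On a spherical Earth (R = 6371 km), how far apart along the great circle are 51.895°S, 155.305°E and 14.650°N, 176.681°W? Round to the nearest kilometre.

7878 km

Δλ = -176.681 − 155.305 = -331.986°; wrapped into (−180°, 180°]: 28.014°.
Δφ = 14.650 − -51.895 = 66.545°.
a = sin²(Δφ/2) + cos φ₁ · cos φ₂ · sin²(Δλ/2) = 0.335962.
c = 2·atan2(√a, √(1−a)) = 1.23653 rad → d = 6371·c ≈ 7877.94 km.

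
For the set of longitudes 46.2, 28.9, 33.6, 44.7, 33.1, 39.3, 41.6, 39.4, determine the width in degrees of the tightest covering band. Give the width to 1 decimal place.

17.3°

Sort the longitudes: +28.9°, +33.1°, +33.6°, +39.3°, +39.4°, +41.6°, +44.7°, +46.2°.
Eastward gaps between consecutive values (wrapping around): 4.2°, 0.5°, 5.7°, 0.1°, 2.2°, 3.1°, 1.5°, 342.7°.
Largest gap = 342.7° ⇒ minimal covering band is its complement: 360° − 342.7° = 17.3°.
Band runs from +28.9° eastward to +46.2°.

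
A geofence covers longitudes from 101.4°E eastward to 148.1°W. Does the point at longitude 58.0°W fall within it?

No

Band width going east from +101.4° to -148.1°: ((-148.1 − 101.4) mod 360) = 110.5°.
Offset of -58.0° east of the west edge: ((-58.0 − 101.4) mod 360) = 200.6°.
200.6° > 110.5° ⇒ outside.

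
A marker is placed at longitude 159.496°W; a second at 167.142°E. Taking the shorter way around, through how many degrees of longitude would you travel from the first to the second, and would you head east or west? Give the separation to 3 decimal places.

Raw difference: 167.142 − -159.496 = 326.638°.
Normalise into (−180°, 180°]: 326.638° − 360° = -33.362°.
Negative ⇒ the second point lies to the west; separation 33.362°.

33.362° west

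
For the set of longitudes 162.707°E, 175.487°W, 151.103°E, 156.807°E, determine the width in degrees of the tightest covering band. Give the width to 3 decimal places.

33.410°

Sort the longitudes: -175.487°, +151.103°, +156.807°, +162.707°.
Eastward gaps between consecutive values (wrapping around): 326.590°, 5.704°, 5.900°, 21.806°.
Largest gap = 326.590° ⇒ minimal covering band is its complement: 360° − 326.590° = 33.410°.
Band runs from +151.103° eastward to -175.487°, crossing the antimeridian.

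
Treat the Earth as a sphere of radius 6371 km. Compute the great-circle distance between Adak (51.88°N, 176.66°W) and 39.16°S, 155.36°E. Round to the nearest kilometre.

Δλ = 155.36 − -176.66 = 332.02°; wrapped into (−180°, 180°]: -27.98°.
Δφ = -39.16 − 51.88 = -91.04°.
a = sin²(Δφ/2) + cos φ₁ · cos φ₂ · sin²(Δλ/2) = 0.537050.
c = 2·atan2(√a, √(1−a)) = 1.64496 rad → d = 6371·c ≈ 10480.06 km.

10480 km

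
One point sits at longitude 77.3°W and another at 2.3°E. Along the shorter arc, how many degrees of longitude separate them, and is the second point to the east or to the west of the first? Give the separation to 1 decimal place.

Raw difference: 2.3 − -77.3 = 79.6°.
Normalise into (−180°, 180°]: 79.6° stays 79.6°.
Positive ⇒ the second point lies to the east; separation 79.6°.

79.6° east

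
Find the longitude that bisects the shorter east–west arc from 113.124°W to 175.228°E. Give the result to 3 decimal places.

Signed shortest Δλ from -113.124° to +175.228° is -71.648°.
Midpoint longitude = -113.124° + (-71.648°)/2 = -113.124° − 35.824° = -148.948°.
(The naïve average (-113.124 + +175.228)/2 = 31.052° is on the wrong side of the globe.)

148.948°W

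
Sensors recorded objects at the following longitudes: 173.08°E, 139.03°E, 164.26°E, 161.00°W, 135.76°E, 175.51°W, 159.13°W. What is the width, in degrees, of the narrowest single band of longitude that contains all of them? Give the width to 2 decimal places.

65.11°

Sort the longitudes: -175.51°, -161.00°, -159.13°, +135.76°, +139.03°, +164.26°, +173.08°.
Eastward gaps between consecutive values (wrapping around): 14.51°, 1.87°, 294.89°, 3.27°, 25.23°, 8.82°, 11.41°.
Largest gap = 294.89° ⇒ minimal covering band is its complement: 360° − 294.89° = 65.11°.
Band runs from +135.76° eastward to -159.13°, crossing the antimeridian.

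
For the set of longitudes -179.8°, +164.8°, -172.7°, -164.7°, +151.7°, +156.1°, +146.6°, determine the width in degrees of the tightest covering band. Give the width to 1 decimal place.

Sort the longitudes: -179.8°, -172.7°, -164.7°, +146.6°, +151.7°, +156.1°, +164.8°.
Eastward gaps between consecutive values (wrapping around): 7.1°, 8.0°, 311.3°, 5.1°, 4.4°, 8.7°, 15.4°.
Largest gap = 311.3° ⇒ minimal covering band is its complement: 360° − 311.3° = 48.7°.
Band runs from +146.6° eastward to -164.7°, crossing the antimeridian.

48.7°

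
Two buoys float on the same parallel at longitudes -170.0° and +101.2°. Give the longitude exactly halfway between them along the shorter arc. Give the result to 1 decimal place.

Signed shortest Δλ from -170.0° to +101.2° is -88.8°.
Midpoint longitude = -170.0° + (-88.8°)/2 = -170.0° − 44.4° = -214.4°.
Normalise into (−180°, 180°]: +145.6°.
(The naïve average (-170.0 + +101.2)/2 = -34.4° is on the wrong side of the globe.)

+145.6°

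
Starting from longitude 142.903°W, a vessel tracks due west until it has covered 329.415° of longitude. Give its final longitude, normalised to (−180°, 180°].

112.318°W

Start at -142.903°; shift −329.415° → -472.318°.
-472.318° lies outside (−180°, 180°]; add 360° → -112.318°.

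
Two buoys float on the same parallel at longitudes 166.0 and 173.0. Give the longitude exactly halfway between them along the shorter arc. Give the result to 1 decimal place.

+169.5°

Signed shortest Δλ from +166.0° to +173.0° is +7.0°.
Midpoint longitude = +166.0° + (+7.0°)/2 = +166.0° + 3.5° = +169.5°.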